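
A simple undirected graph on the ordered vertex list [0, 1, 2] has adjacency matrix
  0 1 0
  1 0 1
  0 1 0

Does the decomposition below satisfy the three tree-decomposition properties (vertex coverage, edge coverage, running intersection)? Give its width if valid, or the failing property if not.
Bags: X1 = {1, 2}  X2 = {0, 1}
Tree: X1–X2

Yes; width 1.

Checking the three conditions: (i) the bags cover all of {0, 1, 2}; (ii) for each edge, some bag contains both endpoints; (iii) the bags containing any fixed vertex form a subtree. All hold, so the decomposition is valid with width 2 − 1 = 1.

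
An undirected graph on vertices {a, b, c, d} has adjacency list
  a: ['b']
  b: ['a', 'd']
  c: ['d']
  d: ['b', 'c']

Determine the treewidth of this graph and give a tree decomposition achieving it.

Treewidth 1.
Bags: B1 = {b, d}  B2 = {c, d}  B3 = {a, b}
Tree: B1–B2, B1–B3

Every bag has size at most 2, so the width is 2 − 1 = 1 and tw(G) ≤ 1. G has an edge, so its treewidth is at least 1. Therefore the treewidth is 1.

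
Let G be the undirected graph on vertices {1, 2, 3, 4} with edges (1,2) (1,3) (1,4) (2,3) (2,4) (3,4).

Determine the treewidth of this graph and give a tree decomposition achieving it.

A single bag containing all 4 vertices is trivially a valid decomposition of width 3. Conversely, {1, 2, 3, 4} is a clique of size 4, and the vertices of any clique must share a bag in every tree decomposition; so some bag has ≥ 4 vertices and tw(G) ≥ 3. Therefore the treewidth is 3.

Treewidth 3.
One such decomposition:
Bags: B1 = {1, 2, 3, 4}
Tree: (single bag)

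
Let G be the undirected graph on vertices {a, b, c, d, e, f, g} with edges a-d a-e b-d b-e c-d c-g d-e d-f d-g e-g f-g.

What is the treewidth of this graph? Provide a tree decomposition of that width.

Treewidth 2.
One optimal decomposition is:
Bags: B1 = {a, d, e}  B2 = {d, e, g}  B3 = {c, d, g}  B4 = {b, d, e}  B5 = {d, f, g}
Tree: B1–B2, B2–B3, B2–B4, B3–B5

Every bag has size at most 3, so the width is 3 − 1 = 2 and tw(G) ≤ 2. On the other hand G contains the 3-clique {d, e, g}. A clique must lie in a single bag of any decomposition, so no decomposition can have width below 2. Therefore the treewidth is 2.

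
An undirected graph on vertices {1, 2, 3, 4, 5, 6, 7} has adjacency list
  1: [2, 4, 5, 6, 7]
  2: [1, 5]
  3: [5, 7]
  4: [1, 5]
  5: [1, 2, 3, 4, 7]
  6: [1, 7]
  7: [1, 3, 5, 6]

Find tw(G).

A width-2 tree decomposition is:
Bags: B1 = {1, 5, 7}  B2 = {1, 2, 5}  B3 = {1, 4, 5}  B4 = {3, 5, 7}  B5 = {1, 6, 7}
Tree: B1–B2, B1–B3, B1–B4, B1–B5
Each bag holds 3 vertices, so the decomposition has width 2, which upper-bounds the treewidth. For the lower bound, the 3 vertices {1, 2, 5} are pairwise adjacent, and any tree decomposition puts a clique entirely inside one bag — forcing width ≥ 2. Therefore the treewidth is 2.

2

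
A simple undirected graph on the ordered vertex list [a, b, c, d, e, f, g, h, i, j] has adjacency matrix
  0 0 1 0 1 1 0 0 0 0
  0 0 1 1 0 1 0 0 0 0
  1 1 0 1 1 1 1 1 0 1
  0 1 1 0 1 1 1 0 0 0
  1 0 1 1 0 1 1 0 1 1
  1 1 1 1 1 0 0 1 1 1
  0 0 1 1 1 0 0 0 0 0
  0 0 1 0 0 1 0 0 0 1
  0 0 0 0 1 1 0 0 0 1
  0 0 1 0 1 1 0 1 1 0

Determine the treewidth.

A width-3 tree decomposition is:
Bags: B1 = {c, e, f, j}  B2 = {c, d, e, f}  B3 = {c, f, h, j}  B4 = {c, d, e, g}  B5 = {e, f, i, j}  B6 = {a, c, e, f}  B7 = {b, c, d, f}
Tree: B1–B2, B1–B3, B2–B4, B1–B5, B2–B6, B2–B7
Every bag has size at most 4, so the width is 4 − 1 = 3 and tw(G) ≤ 3. For the lower bound, the 4 vertices {c, d, e, g} are pairwise adjacent, and any tree decomposition puts a clique entirely inside one bag — forcing width ≥ 3. Combining the bounds, tw(G) = 3.

3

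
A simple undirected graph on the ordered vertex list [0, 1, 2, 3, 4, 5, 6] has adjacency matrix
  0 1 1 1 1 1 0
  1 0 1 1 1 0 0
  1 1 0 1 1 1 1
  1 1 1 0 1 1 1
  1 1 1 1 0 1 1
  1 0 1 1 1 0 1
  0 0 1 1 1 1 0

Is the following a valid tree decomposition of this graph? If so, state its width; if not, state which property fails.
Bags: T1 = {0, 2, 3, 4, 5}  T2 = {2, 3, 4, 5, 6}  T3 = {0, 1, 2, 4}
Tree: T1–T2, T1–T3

No — edge (3,1) lies in no bag.

A tree decomposition must satisfy three properties: every vertex lies in some bag; for every edge, both endpoints lie together in some bag; and for every vertex, the bags containing it form a connected subtree. Here edge (3,1) lies in no bag, so the decomposition is invalid.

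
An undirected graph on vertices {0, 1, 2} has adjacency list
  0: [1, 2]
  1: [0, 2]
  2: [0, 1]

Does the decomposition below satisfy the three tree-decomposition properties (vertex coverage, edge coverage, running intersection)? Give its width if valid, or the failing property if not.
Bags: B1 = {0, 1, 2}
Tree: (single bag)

Vertex coverage: the bags together contain {0, 1, 2}, the full vertex set. Edge coverage: each edge of G has both endpoints in at least one bag. Running intersection: for every vertex, the bags containing it form a connected subtree. All three properties hold, so this is a valid tree decomposition of width max|bag| − 1 = 2, and hence tw(G) ≤ 2.

Yes; width 2.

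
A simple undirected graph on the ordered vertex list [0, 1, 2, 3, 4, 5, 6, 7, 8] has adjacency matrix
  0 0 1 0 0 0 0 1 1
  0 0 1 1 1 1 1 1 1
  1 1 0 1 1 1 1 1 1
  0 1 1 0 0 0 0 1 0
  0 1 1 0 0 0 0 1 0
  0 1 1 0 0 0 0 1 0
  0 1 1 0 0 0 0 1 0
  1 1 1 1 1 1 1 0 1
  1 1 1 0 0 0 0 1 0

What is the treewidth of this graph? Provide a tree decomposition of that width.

Each bag holds 4 vertices, so the decomposition has width 3, which upper-bounds the treewidth. Conversely, {0, 2, 7, 8} is a clique of size 4, and the vertices of any clique must share a bag in every tree decomposition; so some bag has ≥ 4 vertices and tw(G) ≥ 3. Combining the bounds, tw(G) = 3.

Treewidth 3.
Bags: B1 = {0, 2, 7, 8}  B2 = {1, 2, 7, 8}  B3 = {1, 2, 5, 7}  B4 = {1, 2, 6, 7}  B5 = {1, 2, 3, 7}  B6 = {1, 2, 4, 7}
Tree: B1–B2, B2–B3, B2–B4, B4–B5, B4–B6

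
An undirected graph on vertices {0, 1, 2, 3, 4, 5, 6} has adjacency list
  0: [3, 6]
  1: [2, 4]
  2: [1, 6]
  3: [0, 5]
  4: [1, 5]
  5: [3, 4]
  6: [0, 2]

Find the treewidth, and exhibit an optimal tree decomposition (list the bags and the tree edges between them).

Each bag holds 3 vertices, so the decomposition has width 2, which upper-bounds the treewidth. The edges 6–2–1–4–5–3–0–6 form a cycle, so G is not a tree and its treewidth is at least 2. Combining the bounds, tw(G) = 2.

Treewidth 2.
One optimal decomposition is:
Bags: B1 = {1, 2, 6}  B2 = {1, 4, 6}  B3 = {4, 5, 6}  B4 = {3, 5, 6}  B5 = {0, 3, 6}
Tree: B1–B2, B2–B3, B3–B4, B4–B5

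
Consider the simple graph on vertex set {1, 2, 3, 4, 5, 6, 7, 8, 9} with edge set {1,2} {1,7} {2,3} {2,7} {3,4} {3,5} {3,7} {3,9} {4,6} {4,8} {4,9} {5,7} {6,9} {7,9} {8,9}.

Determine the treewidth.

A width-2 tree decomposition is:
Bags: B1 = {3, 5, 7}  B2 = {2, 3, 7}  B3 = {3, 7, 9}  B4 = {1, 2, 7}  B5 = {3, 4, 9}  B6 = {4, 6, 9}  B7 = {4, 8, 9}
Tree: B1–B2, B2–B3, B2–B4, B3–B5, B5–B6, B6–B7
Every bag has size at most 3, so the width is 3 − 1 = 2 and tw(G) ≤ 2. On the other hand G contains the 3-clique {4, 8, 9}. A clique must lie in a single bag of any decomposition, so no decomposition can have width below 2. Therefore the treewidth is 2.

2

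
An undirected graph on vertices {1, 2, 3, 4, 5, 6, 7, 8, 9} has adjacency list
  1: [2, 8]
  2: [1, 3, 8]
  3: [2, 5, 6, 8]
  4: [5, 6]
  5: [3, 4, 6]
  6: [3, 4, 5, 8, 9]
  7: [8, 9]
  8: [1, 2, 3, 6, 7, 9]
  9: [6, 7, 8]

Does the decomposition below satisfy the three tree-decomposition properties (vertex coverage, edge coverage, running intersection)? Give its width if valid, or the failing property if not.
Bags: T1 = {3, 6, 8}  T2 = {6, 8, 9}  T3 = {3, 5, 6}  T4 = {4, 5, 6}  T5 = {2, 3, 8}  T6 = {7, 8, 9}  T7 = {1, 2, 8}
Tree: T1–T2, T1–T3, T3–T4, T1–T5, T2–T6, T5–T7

Yes; width 2.

Every vertex of G appears in some bag (union = {1, 2, 3, 4, 5, 6, 7, 8, 9}); every edge is covered by a bag; and for each vertex v the set of bags containing v is connected in the bag tree. The decomposition is therefore valid. The largest bag has 3 vertices, so the width is 2.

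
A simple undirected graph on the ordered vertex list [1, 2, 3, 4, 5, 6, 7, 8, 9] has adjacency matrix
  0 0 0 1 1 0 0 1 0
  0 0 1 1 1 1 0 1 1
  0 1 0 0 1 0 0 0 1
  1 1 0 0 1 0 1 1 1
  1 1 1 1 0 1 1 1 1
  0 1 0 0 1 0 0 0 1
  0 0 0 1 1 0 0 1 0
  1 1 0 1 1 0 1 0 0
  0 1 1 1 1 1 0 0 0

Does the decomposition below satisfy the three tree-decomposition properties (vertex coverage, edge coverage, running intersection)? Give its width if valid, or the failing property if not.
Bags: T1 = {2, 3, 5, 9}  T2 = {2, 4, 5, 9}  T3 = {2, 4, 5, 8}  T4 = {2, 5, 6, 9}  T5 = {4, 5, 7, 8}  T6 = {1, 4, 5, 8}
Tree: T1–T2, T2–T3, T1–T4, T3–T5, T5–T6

Checking the three conditions: (i) the bags cover all of {1, 2, 3, 4, 5, 6, 7, 8, 9}; (ii) for each edge, some bag contains both endpoints; (iii) the bags containing any fixed vertex form a subtree. All hold, so the decomposition is valid with width 4 − 1 = 3.

Yes; width 3.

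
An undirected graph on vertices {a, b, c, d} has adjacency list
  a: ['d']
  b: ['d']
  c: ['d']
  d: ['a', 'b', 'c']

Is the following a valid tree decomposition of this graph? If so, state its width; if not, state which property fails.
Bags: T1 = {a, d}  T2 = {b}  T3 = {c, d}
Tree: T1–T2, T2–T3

A tree decomposition must satisfy three properties: every vertex lies in some bag; for every edge, both endpoints lie together in some bag; and for every vertex, the bags containing it form a connected subtree. Here edge (d,b) lies in no bag, so the decomposition is invalid.

No — edge (d,b) lies in no bag.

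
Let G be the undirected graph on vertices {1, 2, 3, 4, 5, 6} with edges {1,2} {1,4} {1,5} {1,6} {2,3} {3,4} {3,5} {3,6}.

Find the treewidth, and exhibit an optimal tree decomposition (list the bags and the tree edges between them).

Treewidth 2.
One optimal decomposition is:
Bags: B1 = {1, 3, 6}  B2 = {1, 3, 4}  B3 = {1, 3, 5}  B4 = {1, 2, 3}
Tree: B1–B2, B2–B3, B3–B4

Every bag has size at most 3, so the width is 3 − 1 = 2 and tw(G) ≤ 2. For the lower bound, G contains the cycle 6–3–4–1–6, so G is not a forest; only forests have treewidth ≤ 1, hence tw(G) ≥ 2. Hence tw(G) = 2 exactly.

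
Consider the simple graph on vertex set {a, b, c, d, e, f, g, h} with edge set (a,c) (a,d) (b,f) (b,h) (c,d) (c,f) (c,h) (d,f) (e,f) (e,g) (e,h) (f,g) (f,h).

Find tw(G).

A width-2 tree decomposition is:
Bags: B1 = {c, f, h}  B2 = {c, d, f}  B3 = {a, c, d}  B4 = {e, f, h}  B5 = {b, f, h}  B6 = {e, f, g}
Tree: B1–B2, B2–B3, B1–B4, B4–B5, B4–B6
The largest bag has 3 vertices, giving width 2; this decomposition certifies tw(G) ≤ 2. On the other hand G contains the 3-clique {a, c, d}. A clique must lie in a single bag of any decomposition, so no decomposition can have width below 2. Combining the bounds, tw(G) = 2.

2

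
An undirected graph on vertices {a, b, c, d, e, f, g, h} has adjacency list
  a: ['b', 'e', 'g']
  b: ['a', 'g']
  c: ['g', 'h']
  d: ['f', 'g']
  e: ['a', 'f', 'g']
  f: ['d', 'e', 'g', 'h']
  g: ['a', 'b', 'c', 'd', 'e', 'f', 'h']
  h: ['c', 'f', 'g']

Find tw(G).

A width-2 tree decomposition is:
Bags: B1 = {e, f, g}  B2 = {d, f, g}  B3 = {a, e, g}  B4 = {a, b, g}  B5 = {f, g, h}  B6 = {c, g, h}
Tree: B1–B2, B1–B3, B3–B4, B2–B5, B5–B6
The largest bag has 3 vertices, giving width 2; this decomposition certifies tw(G) ≤ 2. Conversely, {a, e, g} is a clique of size 3, and the vertices of any clique must share a bag in every tree decomposition; so some bag has ≥ 3 vertices and tw(G) ≥ 2. Therefore the treewidth is 2.

2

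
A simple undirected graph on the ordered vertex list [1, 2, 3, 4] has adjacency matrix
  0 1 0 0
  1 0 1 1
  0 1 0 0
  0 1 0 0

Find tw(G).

A width-1 tree decomposition is:
Bags: B1 = {2, 3}  B2 = {2, 4}  B3 = {1, 2}
Tree: B1–B2, B1–B3
Each bag holds 2 vertices, so the decomposition has width 1, which upper-bounds the treewidth. Any graph with an edge has treewidth ≥ 1, and G has the edge 2–3. Therefore the treewidth is 1.

1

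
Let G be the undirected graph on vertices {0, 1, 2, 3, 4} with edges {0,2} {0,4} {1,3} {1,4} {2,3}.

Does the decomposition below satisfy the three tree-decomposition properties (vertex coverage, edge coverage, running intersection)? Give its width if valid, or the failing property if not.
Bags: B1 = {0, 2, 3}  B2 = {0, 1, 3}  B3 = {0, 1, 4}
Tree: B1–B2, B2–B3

Every vertex of G appears in some bag (union = {0, 1, 2, 3, 4}); every edge is covered by a bag; and for each vertex v the set of bags containing v is connected in the bag tree. The decomposition is therefore valid. The largest bag has 3 vertices, so the width is 2.

Yes; width 2.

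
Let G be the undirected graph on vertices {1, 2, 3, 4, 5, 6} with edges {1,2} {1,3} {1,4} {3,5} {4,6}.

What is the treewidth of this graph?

1

A width-1 tree decomposition is:
Bags: B1 = {1, 4}  B2 = {1, 2}  B3 = {1, 3}  B4 = {4, 6}  B5 = {3, 5}
Tree: B1–B2, B1–B3, B1–B4, B3–B5
The largest bag has 2 vertices, giving width 1; this decomposition certifies tw(G) ≤ 1. Any graph with an edge has treewidth ≥ 1, and G has the edge 4–1. The upper and lower bounds meet at 1, so that is the treewidth.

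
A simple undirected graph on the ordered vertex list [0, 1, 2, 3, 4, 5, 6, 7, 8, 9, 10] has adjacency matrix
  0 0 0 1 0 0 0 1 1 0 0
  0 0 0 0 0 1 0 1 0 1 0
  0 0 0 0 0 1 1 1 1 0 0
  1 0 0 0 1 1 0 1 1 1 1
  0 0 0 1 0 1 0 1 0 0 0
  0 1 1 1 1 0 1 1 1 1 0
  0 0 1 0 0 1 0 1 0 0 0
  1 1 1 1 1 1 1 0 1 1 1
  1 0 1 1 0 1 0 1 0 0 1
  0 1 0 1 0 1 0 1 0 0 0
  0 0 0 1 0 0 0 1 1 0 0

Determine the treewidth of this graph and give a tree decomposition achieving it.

Every bag has size at most 4, so the width is 4 − 1 = 3 and tw(G) ≤ 3. Conversely, {0, 3, 7, 8} is a clique of size 4, and the vertices of any clique must share a bag in every tree decomposition; so some bag has ≥ 4 vertices and tw(G) ≥ 3. Combining the bounds, tw(G) = 3.

Treewidth 3.
One such decomposition:
Bags: B1 = {3, 5, 7, 8}  B2 = {2, 5, 7, 8}  B3 = {0, 3, 7, 8}  B4 = {3, 5, 7, 9}  B5 = {2, 5, 6, 7}  B6 = {1, 5, 7, 9}  B7 = {3, 4, 5, 7}  B8 = {3, 7, 8, 10}
Tree: B1–B2, B1–B3, B1–B4, B2–B5, B4–B6, B4–B7, B3–B8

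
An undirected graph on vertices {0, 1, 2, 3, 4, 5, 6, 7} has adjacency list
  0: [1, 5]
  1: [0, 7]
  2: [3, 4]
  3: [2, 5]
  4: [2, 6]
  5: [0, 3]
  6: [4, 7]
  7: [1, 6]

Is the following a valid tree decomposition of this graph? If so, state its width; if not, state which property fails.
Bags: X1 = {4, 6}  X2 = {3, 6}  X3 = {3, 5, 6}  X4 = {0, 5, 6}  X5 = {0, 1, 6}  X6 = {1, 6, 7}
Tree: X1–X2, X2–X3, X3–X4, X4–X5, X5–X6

A tree decomposition must satisfy three properties: every vertex lies in some bag; for every edge, both endpoints lie together in some bag; and for every vertex, the bags containing it form a connected subtree. Here vertex 2 appears in no bag, so the decomposition is invalid.

No — vertex 2 appears in no bag.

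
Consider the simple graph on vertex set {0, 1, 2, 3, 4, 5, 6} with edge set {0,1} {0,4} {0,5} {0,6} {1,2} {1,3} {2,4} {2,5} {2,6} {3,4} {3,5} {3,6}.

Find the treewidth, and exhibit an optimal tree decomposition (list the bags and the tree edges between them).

Treewidth 3.
Bags: B1 = {0, 2, 3, 5}  B2 = {0, 2, 3, 6}  B3 = {0, 1, 2, 3}  B4 = {0, 2, 3, 4}
Tree: B1–B2, B2–B3, B3–B4

Each bag holds 4 vertices, so the decomposition has width 3, which upper-bounds the treewidth. For the lower bound: the 4 vertex sets {0,5}, {2,6}, {3}, {1} are disjoint, each induces a connected subgraph, and every pair is joined by at least one edge of G. Contracting each set to a single vertex therefore yields K_{4} as a minor, and since treewidth is minor-monotone, tw(G) ≥ tw(K_{4}) = 3. Therefore the treewidth is 3.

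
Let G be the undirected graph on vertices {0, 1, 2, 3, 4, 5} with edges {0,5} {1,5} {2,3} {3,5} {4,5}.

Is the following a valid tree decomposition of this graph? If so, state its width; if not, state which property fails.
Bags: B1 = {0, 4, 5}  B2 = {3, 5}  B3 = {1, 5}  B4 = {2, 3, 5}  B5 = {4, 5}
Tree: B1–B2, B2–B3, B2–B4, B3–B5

No — bags containing vertex 4 are not connected in the tree.

A tree decomposition must satisfy three properties: every vertex lies in some bag; for every edge, both endpoints lie together in some bag; and for every vertex, the bags containing it form a connected subtree. Here bags containing vertex 4 are not connected in the tree, so the decomposition is invalid.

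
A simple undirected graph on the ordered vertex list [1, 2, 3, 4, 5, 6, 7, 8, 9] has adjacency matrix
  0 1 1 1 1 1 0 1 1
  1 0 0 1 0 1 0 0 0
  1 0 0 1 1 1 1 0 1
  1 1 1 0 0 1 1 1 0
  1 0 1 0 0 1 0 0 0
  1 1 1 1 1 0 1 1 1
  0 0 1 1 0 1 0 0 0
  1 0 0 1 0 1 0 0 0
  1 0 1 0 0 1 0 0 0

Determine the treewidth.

3

A width-3 tree decomposition is:
Bags: B1 = {1, 3, 4, 6}  B2 = {1, 4, 6, 8}  B3 = {1, 2, 4, 6}  B4 = {1, 3, 6, 9}  B5 = {3, 4, 6, 7}  B6 = {1, 3, 5, 6}
Tree: B1–B2, B1–B3, B1–B4, B1–B5, B1–B6
The largest bag has 4 vertices, giving width 3; this decomposition certifies tw(G) ≤ 3. On the other hand G contains the 4-clique {1, 4, 6, 8}. A clique must lie in a single bag of any decomposition, so no decomposition can have width below 3. Therefore the treewidth is 3.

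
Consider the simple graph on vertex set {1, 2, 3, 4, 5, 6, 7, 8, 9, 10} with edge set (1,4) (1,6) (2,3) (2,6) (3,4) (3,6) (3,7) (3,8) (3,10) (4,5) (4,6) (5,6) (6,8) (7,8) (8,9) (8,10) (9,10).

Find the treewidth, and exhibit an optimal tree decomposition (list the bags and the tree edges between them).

Treewidth 2.
One optimal decomposition is:
Bags: B1 = {3, 4, 6}  B2 = {4, 5, 6}  B3 = {3, 6, 8}  B4 = {2, 3, 6}  B5 = {3, 8, 10}  B6 = {8, 9, 10}  B7 = {1, 4, 6}  B8 = {3, 7, 8}
Tree: B1–B2, B1–B3, B3–B4, B3–B5, B5–B6, B2–B7, B3–B8

Each bag holds 3 vertices, so the decomposition has width 2, which upper-bounds the treewidth. On the other hand G contains the 3-clique {1, 4, 6}. A clique must lie in a single bag of any decomposition, so no decomposition can have width below 2. The upper and lower bounds meet at 2, so that is the treewidth.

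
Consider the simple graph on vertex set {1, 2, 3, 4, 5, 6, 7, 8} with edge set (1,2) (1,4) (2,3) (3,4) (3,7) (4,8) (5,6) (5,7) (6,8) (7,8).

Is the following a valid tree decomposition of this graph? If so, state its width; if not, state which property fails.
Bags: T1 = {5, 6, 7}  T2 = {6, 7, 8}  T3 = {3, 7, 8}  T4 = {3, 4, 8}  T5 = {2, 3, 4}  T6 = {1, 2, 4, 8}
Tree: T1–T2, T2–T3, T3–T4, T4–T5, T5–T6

No — bags containing vertex 8 are not connected in the tree.

A tree decomposition must satisfy three properties: every vertex lies in some bag; for every edge, both endpoints lie together in some bag; and for every vertex, the bags containing it form a connected subtree. Here bags containing vertex 8 are not connected in the tree, so the decomposition is invalid.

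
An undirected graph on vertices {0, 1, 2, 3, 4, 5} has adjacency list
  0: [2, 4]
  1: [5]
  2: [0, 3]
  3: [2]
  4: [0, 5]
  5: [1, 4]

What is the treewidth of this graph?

1

A width-1 tree decomposition is:
Bags: B1 = {1, 5}  B2 = {4, 5}  B3 = {0, 4}  B4 = {0, 2}  B5 = {2, 3}
Tree: B1–B2, B2–B3, B3–B4, B4–B5
Each bag holds 2 vertices, so the decomposition has width 1, which upper-bounds the treewidth. G has an edge, so its treewidth is at least 1. Hence tw(G) = 1 exactly.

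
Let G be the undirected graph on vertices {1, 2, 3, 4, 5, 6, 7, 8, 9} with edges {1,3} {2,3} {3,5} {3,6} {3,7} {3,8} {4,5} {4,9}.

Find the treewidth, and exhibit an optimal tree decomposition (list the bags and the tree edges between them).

Treewidth 1.
One such decomposition:
Bags: B1 = {3, 6}  B2 = {3, 5}  B3 = {4, 5}  B4 = {3, 7}  B5 = {1, 3}  B6 = {3, 8}  B7 = {2, 3}  B8 = {4, 9}
Tree: B1–B2, B2–B3, B2–B4, B1–B5, B2–B6, B2–B7, B3–B8

Each bag holds 2 vertices, so the decomposition has width 1, which upper-bounds the treewidth. Since G has at least one edge (e.g. 3–6), it is not an edgeless graph, so tw(G) ≥ 1. The upper and lower bounds meet at 1, so that is the treewidth.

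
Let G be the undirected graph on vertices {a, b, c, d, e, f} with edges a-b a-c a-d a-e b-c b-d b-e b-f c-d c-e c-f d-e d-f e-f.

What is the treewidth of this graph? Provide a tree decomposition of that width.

The largest bag has 5 vertices, giving width 4; this decomposition certifies tw(G) ≤ 4. Conversely, {b, c, d, e, f} is a clique of size 5, and the vertices of any clique must share a bag in every tree decomposition; so some bag has ≥ 5 vertices and tw(G) ≥ 4. The upper and lower bounds meet at 4, so that is the treewidth.

Treewidth 4.
Bags: B1 = {a, b, c, d, e}  B2 = {b, c, d, e, f}
Tree: B1–B2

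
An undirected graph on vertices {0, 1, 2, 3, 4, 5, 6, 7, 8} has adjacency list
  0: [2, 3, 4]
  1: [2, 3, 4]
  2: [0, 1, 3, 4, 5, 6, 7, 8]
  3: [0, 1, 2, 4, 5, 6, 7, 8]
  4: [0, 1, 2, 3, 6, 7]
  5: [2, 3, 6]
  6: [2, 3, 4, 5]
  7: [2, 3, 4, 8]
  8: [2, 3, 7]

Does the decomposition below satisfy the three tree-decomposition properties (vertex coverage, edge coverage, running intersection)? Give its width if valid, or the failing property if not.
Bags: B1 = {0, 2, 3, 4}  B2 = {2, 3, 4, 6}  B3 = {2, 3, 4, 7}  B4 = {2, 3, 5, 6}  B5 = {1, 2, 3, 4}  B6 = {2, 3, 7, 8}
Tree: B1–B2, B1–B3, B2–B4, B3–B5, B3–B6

Yes; width 3.

Vertex coverage: the bags together contain {0, 1, 2, 3, 4, 5, 6, 7, 8}, the full vertex set. Edge coverage: each edge of G has both endpoints in at least one bag. Running intersection: for every vertex, the bags containing it form a connected subtree. All three properties hold, so this is a valid tree decomposition of width max|bag| − 1 = 3, and hence tw(G) ≤ 3.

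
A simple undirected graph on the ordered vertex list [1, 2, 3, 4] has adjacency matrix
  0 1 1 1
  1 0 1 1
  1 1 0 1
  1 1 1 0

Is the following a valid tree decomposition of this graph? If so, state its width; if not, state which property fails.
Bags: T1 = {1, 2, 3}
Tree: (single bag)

A tree decomposition must satisfy three properties: every vertex lies in some bag; for every edge, both endpoints lie together in some bag; and for every vertex, the bags containing it form a connected subtree. Here vertex 4 appears in no bag, so the decomposition is invalid.

No — vertex 4 appears in no bag.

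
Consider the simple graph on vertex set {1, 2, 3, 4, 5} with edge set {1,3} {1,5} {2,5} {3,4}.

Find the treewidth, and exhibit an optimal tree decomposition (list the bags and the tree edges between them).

Every bag has size at most 2, so the width is 2 − 1 = 1 and tw(G) ≤ 1. Any graph with an edge has treewidth ≥ 1, and G has the edge 4–3. Hence tw(G) = 1 exactly.

Treewidth 1.
One such decomposition:
Bags: B1 = {3, 4}  B2 = {1, 3}  B3 = {1, 5}  B4 = {2, 5}
Tree: B1–B2, B2–B3, B3–B4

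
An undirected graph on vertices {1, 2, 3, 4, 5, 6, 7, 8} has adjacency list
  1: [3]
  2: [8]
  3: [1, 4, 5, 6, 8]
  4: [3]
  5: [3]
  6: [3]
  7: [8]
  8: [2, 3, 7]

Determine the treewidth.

A width-1 tree decomposition is:
Bags: B1 = {3, 8}  B2 = {3, 4}  B3 = {3, 5}  B4 = {3, 6}  B5 = {2, 8}  B6 = {7, 8}  B7 = {1, 3}
Tree: B1–B2, B2–B3, B1–B4, B1–B5, B5–B6, B3–B7
Every bag has size at most 2, so the width is 2 − 1 = 1 and tw(G) ≤ 1. Since G has at least one edge (e.g. 8–3), it is not an edgeless graph, so tw(G) ≥ 1. Combining the bounds, tw(G) = 1.

1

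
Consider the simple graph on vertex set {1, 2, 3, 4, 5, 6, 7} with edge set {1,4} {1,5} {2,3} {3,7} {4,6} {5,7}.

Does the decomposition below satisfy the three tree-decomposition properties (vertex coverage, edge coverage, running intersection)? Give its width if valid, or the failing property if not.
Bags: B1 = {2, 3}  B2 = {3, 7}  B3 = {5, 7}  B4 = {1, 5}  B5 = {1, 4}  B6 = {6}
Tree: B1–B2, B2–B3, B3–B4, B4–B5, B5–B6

No — edge (4,6) lies in no bag.

A tree decomposition must satisfy three properties: every vertex lies in some bag; for every edge, both endpoints lie together in some bag; and for every vertex, the bags containing it form a connected subtree. Here edge (4,6) lies in no bag, so the decomposition is invalid.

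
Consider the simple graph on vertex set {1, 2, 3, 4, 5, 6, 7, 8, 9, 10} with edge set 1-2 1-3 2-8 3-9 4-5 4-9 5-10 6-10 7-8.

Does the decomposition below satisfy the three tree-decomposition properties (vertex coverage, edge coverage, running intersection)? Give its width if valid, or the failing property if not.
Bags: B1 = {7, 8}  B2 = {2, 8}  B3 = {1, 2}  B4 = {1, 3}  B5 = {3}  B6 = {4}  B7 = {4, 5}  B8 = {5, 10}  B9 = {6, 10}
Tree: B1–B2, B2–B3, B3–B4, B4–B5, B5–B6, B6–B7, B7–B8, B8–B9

A tree decomposition must satisfy three properties: every vertex lies in some bag; for every edge, both endpoints lie together in some bag; and for every vertex, the bags containing it form a connected subtree. Here vertex 9 appears in no bag, so the decomposition is invalid.

No — vertex 9 appears in no bag.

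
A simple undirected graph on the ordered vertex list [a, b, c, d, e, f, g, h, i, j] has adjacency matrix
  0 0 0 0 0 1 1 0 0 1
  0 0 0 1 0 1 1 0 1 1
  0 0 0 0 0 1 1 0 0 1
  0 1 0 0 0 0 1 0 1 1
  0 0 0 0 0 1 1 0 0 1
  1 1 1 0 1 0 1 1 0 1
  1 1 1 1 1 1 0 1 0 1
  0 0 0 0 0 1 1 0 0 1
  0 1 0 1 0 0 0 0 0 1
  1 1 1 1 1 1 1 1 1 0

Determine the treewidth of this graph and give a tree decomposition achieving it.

Treewidth 3.
Bags: B1 = {b, f, g, j}  B2 = {f, g, h, j}  B3 = {a, f, g, j}  B4 = {c, f, g, j}  B5 = {b, d, g, j}  B6 = {e, f, g, j}  B7 = {b, d, i, j}
Tree: B1–B2, B2–B3, B1–B4, B1–B5, B4–B6, B5–B7

The largest bag has 4 vertices, giving width 3; this decomposition certifies tw(G) ≤ 3. For the lower bound, the 4 vertices {b, d, g, j} are pairwise adjacent, and any tree decomposition puts a clique entirely inside one bag — forcing width ≥ 3. Therefore the treewidth is 3.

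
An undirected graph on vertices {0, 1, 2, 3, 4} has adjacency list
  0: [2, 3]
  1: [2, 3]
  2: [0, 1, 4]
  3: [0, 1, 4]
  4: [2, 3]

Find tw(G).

A width-2 tree decomposition is:
Bags: B1 = {1, 2, 3}  B2 = {2, 3, 4}  B3 = {0, 2, 3}
Tree: B1–B2, B2–B3
The largest bag has 3 vertices, giving width 2; this decomposition certifies tw(G) ≤ 2. Since 1–2–4–3–1 is a cycle in G, G is not acyclic. Forests are exactly the graphs of treewidth ≤ 1, so tw(G) ≥ 2. The upper and lower bounds meet at 2, so that is the treewidth.

2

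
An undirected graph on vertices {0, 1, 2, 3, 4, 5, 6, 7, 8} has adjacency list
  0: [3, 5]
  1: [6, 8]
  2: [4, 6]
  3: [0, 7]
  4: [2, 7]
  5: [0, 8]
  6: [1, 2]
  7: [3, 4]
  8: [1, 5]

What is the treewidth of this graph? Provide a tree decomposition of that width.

Treewidth 2.
One optimal decomposition is:
Bags: B1 = {2, 4, 7}  B2 = {2, 6, 7}  B3 = {1, 6, 7}  B4 = {1, 7, 8}  B5 = {5, 7, 8}  B6 = {0, 5, 7}  B7 = {0, 3, 7}
Tree: B1–B2, B2–B3, B3–B4, B4–B5, B5–B6, B6–B7

Every bag has size at most 3, so the width is 3 − 1 = 2 and tw(G) ≤ 2. Since 7–4–2–6–1–8–5–0–3–7 is a cycle in G, G is not acyclic. Forests are exactly the graphs of treewidth ≤ 1, so tw(G) ≥ 2. The upper and lower bounds meet at 2, so that is the treewidth.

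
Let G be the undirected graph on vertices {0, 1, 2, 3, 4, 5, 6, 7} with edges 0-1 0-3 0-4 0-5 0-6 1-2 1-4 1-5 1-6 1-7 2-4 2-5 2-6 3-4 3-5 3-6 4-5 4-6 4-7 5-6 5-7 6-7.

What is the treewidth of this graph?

4

A width-4 tree decomposition is:
Bags: B1 = {0, 1, 4, 5, 6}  B2 = {0, 3, 4, 5, 6}  B3 = {1, 2, 4, 5, 6}  B4 = {1, 4, 5, 6, 7}
Tree: B1–B2, B1–B3, B3–B4
Every bag has size at most 5, so the width is 5 − 1 = 4 and tw(G) ≤ 4. On the other hand G contains the 5-clique {0, 1, 4, 5, 6}. A clique must lie in a single bag of any decomposition, so no decomposition can have width below 4. Therefore the treewidth is 4.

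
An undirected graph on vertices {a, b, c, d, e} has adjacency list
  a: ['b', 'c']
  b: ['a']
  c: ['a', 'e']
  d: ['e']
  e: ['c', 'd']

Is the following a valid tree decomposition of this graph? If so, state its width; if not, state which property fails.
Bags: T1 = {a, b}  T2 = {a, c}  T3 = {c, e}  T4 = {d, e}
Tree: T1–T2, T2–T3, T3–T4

Checking the three conditions: (i) the bags cover all of {a, b, c, d, e}; (ii) for each edge, some bag contains both endpoints; (iii) the bags containing any fixed vertex form a subtree. All hold, so the decomposition is valid with width 2 − 1 = 1.

Yes; width 1.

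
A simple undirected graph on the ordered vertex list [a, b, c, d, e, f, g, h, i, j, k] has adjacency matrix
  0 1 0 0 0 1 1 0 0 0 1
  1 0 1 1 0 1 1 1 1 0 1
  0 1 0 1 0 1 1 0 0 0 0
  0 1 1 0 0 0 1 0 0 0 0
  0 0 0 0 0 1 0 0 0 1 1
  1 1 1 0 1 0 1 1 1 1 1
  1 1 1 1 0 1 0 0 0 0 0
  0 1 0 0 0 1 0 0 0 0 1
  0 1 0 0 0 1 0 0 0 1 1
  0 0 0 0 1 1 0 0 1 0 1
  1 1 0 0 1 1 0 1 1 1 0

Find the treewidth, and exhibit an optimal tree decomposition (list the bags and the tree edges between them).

Treewidth 3.
One optimal decomposition is:
Bags: B1 = {b, f, h, k}  B2 = {b, f, i, k}  B3 = {f, i, j, k}  B4 = {a, b, f, k}  B5 = {a, b, f, g}  B6 = {b, c, f, g}  B7 = {e, f, j, k}  B8 = {b, c, d, g}
Tree: B1–B2, B2–B3, B2–B4, B4–B5, B5–B6, B3–B7, B6–B8

The largest bag has 4 vertices, giving width 3; this decomposition certifies tw(G) ≤ 3. Conversely, {b, c, d, g} is a clique of size 4, and the vertices of any clique must share a bag in every tree decomposition; so some bag has ≥ 4 vertices and tw(G) ≥ 3. Combining the bounds, tw(G) = 3.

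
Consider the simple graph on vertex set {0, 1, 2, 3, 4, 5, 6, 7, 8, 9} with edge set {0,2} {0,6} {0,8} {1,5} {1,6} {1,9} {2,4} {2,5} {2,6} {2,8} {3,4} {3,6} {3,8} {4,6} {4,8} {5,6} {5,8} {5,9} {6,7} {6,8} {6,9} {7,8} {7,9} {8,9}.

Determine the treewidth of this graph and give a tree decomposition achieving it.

The largest bag has 4 vertices, giving width 3; this decomposition certifies tw(G) ≤ 3. For the lower bound, the 4 vertices {5, 6, 8, 9} are pairwise adjacent, and any tree decomposition puts a clique entirely inside one bag — forcing width ≥ 3. Combining the bounds, tw(G) = 3.

Treewidth 3.
One such decomposition:
Bags: B1 = {5, 6, 8, 9}  B2 = {2, 5, 6, 8}  B3 = {2, 4, 6, 8}  B4 = {6, 7, 8, 9}  B5 = {1, 5, 6, 9}  B6 = {3, 4, 6, 8}  B7 = {0, 2, 6, 8}
Tree: B1–B2, B2–B3, B1–B4, B1–B5, B3–B6, B2–B7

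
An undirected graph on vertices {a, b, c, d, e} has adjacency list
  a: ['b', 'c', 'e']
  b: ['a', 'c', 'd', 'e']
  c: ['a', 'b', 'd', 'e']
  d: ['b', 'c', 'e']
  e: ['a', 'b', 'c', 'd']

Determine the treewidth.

A width-3 tree decomposition is:
Bags: B1 = {a, b, c, e}  B2 = {b, c, d, e}
Tree: B1–B2
Each bag holds 4 vertices, so the decomposition has width 3, which upper-bounds the treewidth. For the lower bound, the 4 vertices {b, c, d, e} are pairwise adjacent, and any tree decomposition puts a clique entirely inside one bag — forcing width ≥ 3. Hence tw(G) = 3 exactly.

3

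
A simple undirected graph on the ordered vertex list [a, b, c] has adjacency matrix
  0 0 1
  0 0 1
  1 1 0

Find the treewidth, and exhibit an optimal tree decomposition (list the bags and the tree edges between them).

Every bag has size at most 2, so the width is 2 − 1 = 1 and tw(G) ≤ 1. G has an edge, so its treewidth is at least 1. Combining the bounds, tw(G) = 1.

Treewidth 1.
One such decomposition:
Bags: B1 = {b, c}  B2 = {a, c}
Tree: B1–B2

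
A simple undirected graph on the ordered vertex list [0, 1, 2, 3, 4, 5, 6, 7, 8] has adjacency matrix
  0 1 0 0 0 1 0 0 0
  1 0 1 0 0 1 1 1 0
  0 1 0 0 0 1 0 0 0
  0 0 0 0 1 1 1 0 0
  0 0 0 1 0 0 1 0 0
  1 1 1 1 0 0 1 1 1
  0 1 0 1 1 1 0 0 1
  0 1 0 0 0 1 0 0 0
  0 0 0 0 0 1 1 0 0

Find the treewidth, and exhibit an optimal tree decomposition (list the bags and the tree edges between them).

Treewidth 2.
One optimal decomposition is:
Bags: B1 = {1, 2, 5}  B2 = {0, 1, 5}  B3 = {1, 5, 6}  B4 = {3, 5, 6}  B5 = {5, 6, 8}  B6 = {1, 5, 7}  B7 = {3, 4, 6}
Tree: B1–B2, B2–B3, B3–B4, B4–B5, B3–B6, B4–B7

The largest bag has 3 vertices, giving width 2; this decomposition certifies tw(G) ≤ 2. For the lower bound, the 3 vertices {3, 4, 6} are pairwise adjacent, and any tree decomposition puts a clique entirely inside one bag — forcing width ≥ 2. Therefore the treewidth is 2.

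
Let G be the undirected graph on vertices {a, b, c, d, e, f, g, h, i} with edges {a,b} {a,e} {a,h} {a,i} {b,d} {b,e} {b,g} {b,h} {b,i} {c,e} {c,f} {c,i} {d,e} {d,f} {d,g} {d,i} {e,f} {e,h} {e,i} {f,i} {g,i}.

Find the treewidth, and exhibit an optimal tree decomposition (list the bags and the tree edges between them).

Treewidth 3.
One optimal decomposition is:
Bags: B1 = {b, d, e, i}  B2 = {d, e, f, i}  B3 = {a, b, e, i}  B4 = {c, e, f, i}  B5 = {a, b, e, h}  B6 = {b, d, g, i}
Tree: B1–B2, B1–B3, B2–B4, B3–B5, B1–B6

Each bag holds 4 vertices, so the decomposition has width 3, which upper-bounds the treewidth. For the lower bound, the 4 vertices {a, b, e, h} are pairwise adjacent, and any tree decomposition puts a clique entirely inside one bag — forcing width ≥ 3. Therefore the treewidth is 3.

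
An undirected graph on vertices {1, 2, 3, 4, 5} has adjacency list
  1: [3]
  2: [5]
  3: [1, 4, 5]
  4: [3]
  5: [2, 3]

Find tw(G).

1

A width-1 tree decomposition is:
Bags: B1 = {3, 5}  B2 = {3, 4}  B3 = {2, 5}  B4 = {1, 3}
Tree: B1–B2, B1–B3, B2–B4
Every bag has size at most 2, so the width is 2 − 1 = 1 and tw(G) ≤ 1. Since G has at least one edge (e.g. 3–5), it is not an edgeless graph, so tw(G) ≥ 1. Hence tw(G) = 1 exactly.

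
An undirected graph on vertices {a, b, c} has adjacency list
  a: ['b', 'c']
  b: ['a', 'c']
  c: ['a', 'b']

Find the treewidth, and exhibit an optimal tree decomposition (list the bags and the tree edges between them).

With just one bag of size 3, the width is 3 − 1 = 2, so tw(G) ≤ 2. Conversely, {a, b, c} is a clique of size 3, and the vertices of any clique must share a bag in every tree decomposition; so some bag has ≥ 3 vertices and tw(G) ≥ 2. The upper and lower bounds meet at 2, so that is the treewidth.

Treewidth 2.
One optimal decomposition is:
Bags: B1 = {a, b, c}
Tree: (single bag)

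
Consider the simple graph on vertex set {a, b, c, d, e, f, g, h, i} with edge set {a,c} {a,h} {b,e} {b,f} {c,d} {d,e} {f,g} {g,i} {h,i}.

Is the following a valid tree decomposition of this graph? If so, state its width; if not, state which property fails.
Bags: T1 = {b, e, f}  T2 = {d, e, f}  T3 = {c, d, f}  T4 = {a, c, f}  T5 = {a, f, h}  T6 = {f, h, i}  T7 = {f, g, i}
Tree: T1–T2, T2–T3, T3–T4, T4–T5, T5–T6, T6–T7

Yes; width 2.

Vertex coverage: the bags together contain {a, b, c, d, e, f, g, h, i}, the full vertex set. Edge coverage: each edge of G has both endpoints in at least one bag. Running intersection: for every vertex, the bags containing it form a connected subtree. All three properties hold, so this is a valid tree decomposition of width max|bag| − 1 = 2, and hence tw(G) ≤ 2.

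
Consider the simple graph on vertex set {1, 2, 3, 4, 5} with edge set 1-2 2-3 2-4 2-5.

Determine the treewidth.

A width-1 tree decomposition is:
Bags: B1 = {2, 3}  B2 = {2, 5}  B3 = {2, 4}  B4 = {1, 2}
Tree: B1–B2, B1–B3, B3–B4
The largest bag has 2 vertices, giving width 1; this decomposition certifies tw(G) ≤ 1. Any graph with an edge has treewidth ≥ 1, and G has the edge 2–3. Combining the bounds, tw(G) = 1.

1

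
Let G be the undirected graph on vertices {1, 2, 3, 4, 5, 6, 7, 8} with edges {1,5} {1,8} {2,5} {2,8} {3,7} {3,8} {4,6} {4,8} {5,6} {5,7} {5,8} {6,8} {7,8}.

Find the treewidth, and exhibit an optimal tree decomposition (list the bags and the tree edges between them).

Each bag holds 3 vertices, so the decomposition has width 2, which upper-bounds the treewidth. For the lower bound, the 3 vertices {3, 7, 8} are pairwise adjacent, and any tree decomposition puts a clique entirely inside one bag — forcing width ≥ 2. Therefore the treewidth is 2.

Treewidth 2.
One optimal decomposition is:
Bags: B1 = {4, 6, 8}  B2 = {5, 6, 8}  B3 = {5, 7, 8}  B4 = {1, 5, 8}  B5 = {3, 7, 8}  B6 = {2, 5, 8}
Tree: B1–B2, B2–B3, B3–B4, B3–B5, B3–B6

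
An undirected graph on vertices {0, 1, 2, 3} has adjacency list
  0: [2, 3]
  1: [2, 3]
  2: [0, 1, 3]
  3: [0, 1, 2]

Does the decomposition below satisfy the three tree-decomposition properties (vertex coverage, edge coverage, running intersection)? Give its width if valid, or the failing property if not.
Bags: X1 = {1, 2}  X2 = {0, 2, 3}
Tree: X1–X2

No — edge (3,1) lies in no bag.

A tree decomposition must satisfy three properties: every vertex lies in some bag; for every edge, both endpoints lie together in some bag; and for every vertex, the bags containing it form a connected subtree. Here edge (3,1) lies in no bag, so the decomposition is invalid.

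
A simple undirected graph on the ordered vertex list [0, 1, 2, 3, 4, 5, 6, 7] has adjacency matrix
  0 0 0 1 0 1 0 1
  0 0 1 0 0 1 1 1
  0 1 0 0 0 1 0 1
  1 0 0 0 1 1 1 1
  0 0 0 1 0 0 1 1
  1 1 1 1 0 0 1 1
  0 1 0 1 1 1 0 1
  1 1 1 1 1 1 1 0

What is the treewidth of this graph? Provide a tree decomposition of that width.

Treewidth 3.
One optimal decomposition is:
Bags: B1 = {3, 5, 6, 7}  B2 = {1, 5, 6, 7}  B3 = {3, 4, 6, 7}  B4 = {1, 2, 5, 7}  B5 = {0, 3, 5, 7}
Tree: B1–B2, B1–B3, B2–B4, B1–B5

The largest bag has 4 vertices, giving width 3; this decomposition certifies tw(G) ≤ 3. For the lower bound, the 4 vertices {3, 4, 6, 7} are pairwise adjacent, and any tree decomposition puts a clique entirely inside one bag — forcing width ≥ 3. Hence tw(G) = 3 exactly.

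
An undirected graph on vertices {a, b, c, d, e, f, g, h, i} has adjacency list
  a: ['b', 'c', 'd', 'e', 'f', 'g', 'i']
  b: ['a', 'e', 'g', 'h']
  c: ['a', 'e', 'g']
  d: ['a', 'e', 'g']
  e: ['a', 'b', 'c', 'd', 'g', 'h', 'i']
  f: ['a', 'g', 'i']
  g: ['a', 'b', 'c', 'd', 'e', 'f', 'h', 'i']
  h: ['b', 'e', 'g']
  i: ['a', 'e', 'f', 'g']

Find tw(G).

A width-3 tree decomposition is:
Bags: B1 = {a, e, g, i}  B2 = {a, b, e, g}  B3 = {a, c, e, g}  B4 = {a, d, e, g}  B5 = {b, e, g, h}  B6 = {a, f, g, i}
Tree: B1–B2, B2–B3, B3–B4, B2–B5, B1–B6
Each bag holds 4 vertices, so the decomposition has width 3, which upper-bounds the treewidth. For the lower bound, the 4 vertices {b, e, g, h} are pairwise adjacent, and any tree decomposition puts a clique entirely inside one bag — forcing width ≥ 3. Combining the bounds, tw(G) = 3.

3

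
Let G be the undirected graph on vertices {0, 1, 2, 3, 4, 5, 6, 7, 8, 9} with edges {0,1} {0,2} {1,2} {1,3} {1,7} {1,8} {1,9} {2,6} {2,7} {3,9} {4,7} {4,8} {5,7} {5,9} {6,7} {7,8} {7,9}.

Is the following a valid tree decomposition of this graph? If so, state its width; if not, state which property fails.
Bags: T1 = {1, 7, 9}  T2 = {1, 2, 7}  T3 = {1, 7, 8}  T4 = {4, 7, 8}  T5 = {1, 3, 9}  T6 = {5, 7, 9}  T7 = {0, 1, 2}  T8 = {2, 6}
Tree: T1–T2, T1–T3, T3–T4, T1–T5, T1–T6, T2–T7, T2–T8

A tree decomposition must satisfy three properties: every vertex lies in some bag; for every edge, both endpoints lie together in some bag; and for every vertex, the bags containing it form a connected subtree. Here edge (7,6) lies in no bag, so the decomposition is invalid.

No — edge (7,6) lies in no bag.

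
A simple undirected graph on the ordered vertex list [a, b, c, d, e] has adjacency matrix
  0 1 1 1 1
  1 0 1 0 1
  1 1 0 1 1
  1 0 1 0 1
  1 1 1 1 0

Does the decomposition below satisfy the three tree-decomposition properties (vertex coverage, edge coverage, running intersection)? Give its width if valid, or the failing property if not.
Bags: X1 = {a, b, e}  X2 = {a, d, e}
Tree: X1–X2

No — vertex c appears in no bag.

A tree decomposition must satisfy three properties: every vertex lies in some bag; for every edge, both endpoints lie together in some bag; and for every vertex, the bags containing it form a connected subtree. Here vertex c appears in no bag, so the decomposition is invalid.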